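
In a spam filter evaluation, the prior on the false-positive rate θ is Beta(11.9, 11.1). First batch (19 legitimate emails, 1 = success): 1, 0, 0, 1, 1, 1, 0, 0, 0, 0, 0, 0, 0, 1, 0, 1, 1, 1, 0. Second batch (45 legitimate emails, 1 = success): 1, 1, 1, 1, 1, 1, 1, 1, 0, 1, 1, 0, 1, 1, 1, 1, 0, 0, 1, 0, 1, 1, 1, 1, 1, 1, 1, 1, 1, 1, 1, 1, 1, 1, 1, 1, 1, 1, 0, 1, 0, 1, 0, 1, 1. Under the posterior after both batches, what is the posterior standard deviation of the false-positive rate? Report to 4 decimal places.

The Beta prior is conjugate to a Binomial/Bernoulli likelihood; the update adds successes to α and failures to β.
After batch 1: Beta(11.9+8, 11.1+11) = Beta(19.9, 22.1).
After batch 2: Beta(19.9+37, 22.1+8) = Beta(56.9, 30.1).
Var = αβ/((α+β)²(α+β+1)) = 56.9·30.1/(87.0²·88.0) = 0.00257133; SD = √0.00257133 = 0.0507.

0.0507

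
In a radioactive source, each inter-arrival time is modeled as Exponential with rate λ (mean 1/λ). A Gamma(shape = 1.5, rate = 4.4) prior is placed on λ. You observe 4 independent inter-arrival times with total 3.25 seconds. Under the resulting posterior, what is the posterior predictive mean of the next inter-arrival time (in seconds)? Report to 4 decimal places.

1.7000

With a Gamma(shape α, rate β) prior on the exponential rate λ, the posterior after n observations with total T = Σxᵢ is Gamma(α+n, β+T).
Posterior: Gamma(1.5+4, 4.4+3.25) = Gamma(5.5, 7.65).
The predictive distribution for the next observation is Lomax; its mean is β/(α−1) = 7.65/4.5 = 1.7000.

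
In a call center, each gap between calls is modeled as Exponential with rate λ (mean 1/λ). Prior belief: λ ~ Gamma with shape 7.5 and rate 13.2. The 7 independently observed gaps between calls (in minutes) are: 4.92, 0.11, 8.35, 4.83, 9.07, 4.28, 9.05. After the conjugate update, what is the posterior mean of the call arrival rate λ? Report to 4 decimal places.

With a Gamma(shape α, rate β) prior on the exponential rate λ, the posterior after n observations with total T = Σxᵢ is Gamma(α+n, β+T).
Sum of observations T = 40.61 minutes; n = 7.
Posterior: Gamma(7.5+7, 13.2+40.61) = Gamma(14.5, 53.81).
Posterior mean of λ = α/β = 14.5/53.81 = 0.2695.

0.2695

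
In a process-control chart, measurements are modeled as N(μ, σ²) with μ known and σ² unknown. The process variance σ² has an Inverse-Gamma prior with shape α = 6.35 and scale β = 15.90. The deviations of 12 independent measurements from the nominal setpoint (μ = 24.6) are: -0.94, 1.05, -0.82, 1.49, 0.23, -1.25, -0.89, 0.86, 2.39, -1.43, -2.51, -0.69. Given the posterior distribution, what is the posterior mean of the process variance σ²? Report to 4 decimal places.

With known mean μ and an Inverse-Gamma(α, β) prior on σ², the Normal likelihood is conjugate: posterior is Inv-Gamma(α + n/2, β + Σ(xᵢ−μ)²/2).
Σ(xᵢ−μ)² = (-0.94)² + (1.05)² + (-0.82)² + (1.49)² + (0.23)² + (-1.25)² + (-0.89)² + (0.86)² + (2.39)² + (-1.43)² + (-2.51)² + (-0.69)² = 22.5589.
Posterior: Inv-Gamma(6.35 + 12/2, 15.90 + 22.5589/2) = Inv-Gamma(12.35, 27.17945).
E[σ²|data] = β/(α−1) = 27.17945/11.35 = 2.3947.

2.3947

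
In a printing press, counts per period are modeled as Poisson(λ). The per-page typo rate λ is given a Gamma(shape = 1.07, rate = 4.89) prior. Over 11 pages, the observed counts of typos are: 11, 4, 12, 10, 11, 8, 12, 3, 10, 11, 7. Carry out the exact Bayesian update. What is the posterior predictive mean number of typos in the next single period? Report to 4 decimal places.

With a Gamma(shape α, rate β) prior, the Poisson likelihood is conjugate: the posterior is Gamma(α + ΣXᵢ, β + n).
Sum of counts S = 99 over n = 11 pages.
Posterior: Gamma(α+S, β+n) = Gamma(1.07+99, 4.89+11) = Gamma(100.07, 15.89).
The predictive distribution for one future period is NegBinom with mean α/β = 6.2977.

6.2977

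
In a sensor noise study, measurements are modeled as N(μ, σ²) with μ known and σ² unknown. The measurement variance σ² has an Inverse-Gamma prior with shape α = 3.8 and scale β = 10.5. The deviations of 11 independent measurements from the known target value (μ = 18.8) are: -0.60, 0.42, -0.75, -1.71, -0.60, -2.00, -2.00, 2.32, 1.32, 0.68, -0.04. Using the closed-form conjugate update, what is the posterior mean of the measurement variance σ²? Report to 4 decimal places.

2.4682

With known mean μ and an Inverse-Gamma(α, β) prior on σ², the Normal likelihood is conjugate: posterior is Inv-Gamma(α + n/2, β + Σ(xᵢ−μ)²/2).
Σ(xᵢ−μ)² = (-0.60)² + (0.42)² + (-0.75)² + (-1.71)² + (-0.60)² + (-2.00)² + (-2.00)² + (2.32)² + (1.32)² + (0.68)² + (-0.04)² = 19.9718.
Posterior: Inv-Gamma(3.8 + 11/2, 10.5 + 19.9718/2) = Inv-Gamma(9.30, 20.48590).
E[σ²|data] = β/(α−1) = 20.48590/8.30 = 2.4682.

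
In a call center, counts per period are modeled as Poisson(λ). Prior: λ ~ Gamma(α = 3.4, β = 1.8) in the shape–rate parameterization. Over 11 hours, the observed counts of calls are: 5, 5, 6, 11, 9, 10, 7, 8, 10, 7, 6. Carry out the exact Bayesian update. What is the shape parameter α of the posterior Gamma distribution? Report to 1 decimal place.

87.4

With a Gamma(shape α, rate β) prior, the Poisson likelihood is conjugate: the posterior is Gamma(α + ΣXᵢ, β + n).
Sum of counts S = 84 over n = 11 hours.
Posterior: Gamma(α+S, β+n) = Gamma(3.4+84, 1.8+11) = Gamma(87.4, 12.8).
Posterior α = 87.4.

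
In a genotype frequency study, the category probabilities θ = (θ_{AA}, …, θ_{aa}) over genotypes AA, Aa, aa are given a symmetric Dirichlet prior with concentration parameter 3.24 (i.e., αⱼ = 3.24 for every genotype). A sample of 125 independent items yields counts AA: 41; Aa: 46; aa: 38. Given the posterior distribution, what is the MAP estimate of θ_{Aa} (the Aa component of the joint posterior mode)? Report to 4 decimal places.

The Dirichlet prior is conjugate to the Multinomial likelihood: each posterior αⱼ = prior αⱼ + observed count nⱼ.
Posterior concentration: (44.24, 49.24, 41.24), total = 134.72.
Joint mode component: (α_{Aa}−1)/(Σα−K) = 48.24/131.72 = 0.3662.

0.3662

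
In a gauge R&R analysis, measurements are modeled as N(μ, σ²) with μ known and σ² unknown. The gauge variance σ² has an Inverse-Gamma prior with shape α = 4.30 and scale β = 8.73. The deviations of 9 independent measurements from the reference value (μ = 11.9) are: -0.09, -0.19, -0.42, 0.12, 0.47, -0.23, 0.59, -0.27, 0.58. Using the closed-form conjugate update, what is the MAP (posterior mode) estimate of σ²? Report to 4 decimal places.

0.9554

With known mean μ and an Inverse-Gamma(α, β) prior on σ², the Normal likelihood is conjugate: posterior is Inv-Gamma(α + n/2, β + Σ(xᵢ−μ)²/2).
Σ(xᵢ−μ)² = (-0.09)² + (-0.19)² + (-0.42)² + (0.12)² + (0.47)² + (-0.23)² + (0.59)² + (-0.27)² + (0.58)² = 1.2662.
Posterior: Inv-Gamma(4.30 + 9/2, 8.73 + 1.2662/2) = Inv-Gamma(8.80, 9.36310).
Mode = β/(α+1) = 9.36310/9.80 = 0.9554.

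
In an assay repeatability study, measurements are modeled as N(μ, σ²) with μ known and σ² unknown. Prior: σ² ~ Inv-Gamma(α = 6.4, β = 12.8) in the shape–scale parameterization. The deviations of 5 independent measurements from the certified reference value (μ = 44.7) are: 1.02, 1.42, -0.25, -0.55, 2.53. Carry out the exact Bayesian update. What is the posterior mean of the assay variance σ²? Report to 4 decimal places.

With known mean μ and an Inverse-Gamma(α, β) prior on σ², the Normal likelihood is conjugate: posterior is Inv-Gamma(α + n/2, β + Σ(xᵢ−μ)²/2).
Σ(xᵢ−μ)² = (1.02)² + (1.42)² + (-0.25)² + (-0.55)² + (2.53)² = 9.8227.
Posterior: Inv-Gamma(6.4 + 5/2, 12.8 + 9.8227/2) = Inv-Gamma(8.90, 17.71135).
E[σ²|data] = β/(α−1) = 17.71135/7.90 = 2.2419.

2.2419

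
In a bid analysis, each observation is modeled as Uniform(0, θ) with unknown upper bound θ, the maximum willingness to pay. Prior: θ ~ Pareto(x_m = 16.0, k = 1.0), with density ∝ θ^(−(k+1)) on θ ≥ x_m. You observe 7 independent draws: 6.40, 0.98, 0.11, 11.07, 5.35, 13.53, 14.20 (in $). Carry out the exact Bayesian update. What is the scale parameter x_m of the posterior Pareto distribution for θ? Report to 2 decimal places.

A Pareto(scale x_m, shape k) prior on the upper bound θ of Uniform(0, θ) is conjugate: posterior is Pareto(max(x_m, max xᵢ), k + n).
Sample maximum = 14.20; prior scale x_m = 16.0 → posterior scale = max = 16.00.
Posterior shape = 1.0 + 7 = 8.0.
Posterior scale x_m = 16.00.

16.00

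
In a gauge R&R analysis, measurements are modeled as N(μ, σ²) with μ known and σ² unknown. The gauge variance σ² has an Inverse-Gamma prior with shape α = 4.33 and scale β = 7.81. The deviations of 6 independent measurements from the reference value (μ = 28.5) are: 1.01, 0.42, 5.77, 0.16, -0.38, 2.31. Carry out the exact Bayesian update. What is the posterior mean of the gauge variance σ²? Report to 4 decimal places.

With known mean μ and an Inverse-Gamma(α, β) prior on σ², the Normal likelihood is conjugate: posterior is Inv-Gamma(α + n/2, β + Σ(xᵢ−μ)²/2).
Σ(xᵢ−μ)² = (1.01)² + (0.42)² + (5.77)² + (0.16)² + (-0.38)² + (2.31)² = 39.9955.
Posterior: Inv-Gamma(4.33 + 6/2, 7.81 + 39.9955/2) = Inv-Gamma(7.33, 27.80775).
E[σ²|data] = β/(α−1) = 27.80775/6.33 = 4.3930.

4.3930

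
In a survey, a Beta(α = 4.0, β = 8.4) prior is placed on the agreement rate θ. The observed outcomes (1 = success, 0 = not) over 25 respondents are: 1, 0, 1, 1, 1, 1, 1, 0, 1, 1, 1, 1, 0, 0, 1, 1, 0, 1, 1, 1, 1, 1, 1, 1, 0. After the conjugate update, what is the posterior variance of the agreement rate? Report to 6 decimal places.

The Beta prior is conjugate to a Binomial/Bernoulli likelihood; the update adds successes to α and failures to β.
Posterior: Beta(α+k, β+n−k) = Beta(4.0+19, 8.4+6) = Beta(23.0, 14.4).
Var = αβ/((α+β)²(α+β+1)) = 23.0·14.4/(37.4²·38.4) = 0.006166.

0.006166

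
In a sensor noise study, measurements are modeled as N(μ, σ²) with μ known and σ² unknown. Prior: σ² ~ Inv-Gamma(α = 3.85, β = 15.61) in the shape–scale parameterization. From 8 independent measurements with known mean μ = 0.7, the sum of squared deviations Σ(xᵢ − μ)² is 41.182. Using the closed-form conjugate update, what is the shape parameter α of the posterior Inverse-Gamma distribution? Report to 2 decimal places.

7.85

With known mean μ and an Inverse-Gamma(α, β) prior on σ², the Normal likelihood is conjugate: posterior is Inv-Gamma(α + n/2, β + Σ(xᵢ−μ)²/2).
Posterior: Inv-Gamma(3.85 + 8/2, 15.61 + 41.182/2) = Inv-Gamma(7.85, 36.2010).
Posterior α = 7.85.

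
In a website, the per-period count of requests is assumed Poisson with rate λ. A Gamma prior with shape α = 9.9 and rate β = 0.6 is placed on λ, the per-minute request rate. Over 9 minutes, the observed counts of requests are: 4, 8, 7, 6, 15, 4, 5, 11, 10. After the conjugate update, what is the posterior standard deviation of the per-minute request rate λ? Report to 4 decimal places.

0.9311

With a Gamma(shape α, rate β) prior, the Poisson likelihood is conjugate: the posterior is Gamma(α + ΣXᵢ, β + n).
Sum of counts S = 70 over n = 9 minutes.
Posterior: Gamma(α+S, β+n) = Gamma(9.9+70, 0.6+9) = Gamma(79.9, 9.6).
SD = √α/β = √79.9/9.6 = 0.9311.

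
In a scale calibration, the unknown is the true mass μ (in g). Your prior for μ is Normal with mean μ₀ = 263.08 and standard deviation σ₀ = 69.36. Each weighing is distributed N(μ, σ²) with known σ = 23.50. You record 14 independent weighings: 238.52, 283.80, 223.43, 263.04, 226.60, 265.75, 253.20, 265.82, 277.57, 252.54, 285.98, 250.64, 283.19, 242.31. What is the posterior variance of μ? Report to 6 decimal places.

For Normal data with known variance σ², a Normal(μ₀, σ₀²) prior on μ is conjugate. Posterior precision = 1/σ₀² + n/σ²; posterior mean is the precision-weighted average of μ₀ and x̄.
σ₀² = 69.36² = 4810.8096, σ² = 23.50² = 552.25; σ² + n·σ₀² = 552.25 + 14·4810.8096 = 67903.5844.
Posterior precision = 1/σ₀² + n/σ² = 1/4810.8096 + 14/552.25 = (σ² + n·σ₀²)/(σ₀²σ²) = 67903.5844/(4810.8096·552.25); posterior variance σₙ² = σ₀²σ²/(σ² + n·σ₀²) = 4810.8096·552.25/67903.5844 = 39.125616.

39.125616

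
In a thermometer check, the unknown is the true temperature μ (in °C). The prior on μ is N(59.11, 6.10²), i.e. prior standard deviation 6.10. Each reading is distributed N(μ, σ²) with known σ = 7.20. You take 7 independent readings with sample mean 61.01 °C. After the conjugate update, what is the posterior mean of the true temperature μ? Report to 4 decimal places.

For Normal data with known variance σ², a Normal(μ₀, σ₀²) prior on μ is conjugate. Posterior precision = 1/σ₀² + n/σ²; posterior mean is the precision-weighted average of μ₀ and x̄.
n·x̄ = 7·61.01 = 427.07.
σ₀² = 6.10² = 37.21, σ² = 7.20² = 51.84; σ² + n·σ₀² = 51.84 + 7·37.21 = 312.31.
Posterior mean = (μ₀/σ₀² + n·x̄/σ²)/(1/σ₀² + n/σ²) = (σ²·μ₀ + σ₀²·n·x̄)/(σ² + n·σ₀²) = (51.84·59.11 + 37.21·427.07)/312.31 = 18955.5371/312.31 = 60.6946.

60.6946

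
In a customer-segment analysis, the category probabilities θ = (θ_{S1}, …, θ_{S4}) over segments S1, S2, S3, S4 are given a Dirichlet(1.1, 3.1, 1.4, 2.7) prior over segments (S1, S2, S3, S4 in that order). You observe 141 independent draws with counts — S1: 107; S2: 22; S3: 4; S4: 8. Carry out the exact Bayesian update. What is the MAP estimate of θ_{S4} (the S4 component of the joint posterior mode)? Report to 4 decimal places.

The Dirichlet prior is conjugate to the Multinomial likelihood: each posterior αⱼ = prior αⱼ + observed count nⱼ.
Posterior concentration: (108.1, 25.1, 5.4, 10.7), total = 149.3.
Joint mode component: (α_{S4}−1)/(Σα−K) = 9.7/145.3 = 0.0668.

0.0668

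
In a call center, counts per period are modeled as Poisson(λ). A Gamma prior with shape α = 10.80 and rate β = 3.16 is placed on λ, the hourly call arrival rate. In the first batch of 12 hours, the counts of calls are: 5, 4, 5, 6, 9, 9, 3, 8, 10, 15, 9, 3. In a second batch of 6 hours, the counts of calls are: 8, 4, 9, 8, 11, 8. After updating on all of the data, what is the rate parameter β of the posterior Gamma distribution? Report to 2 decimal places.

21.16

With a Gamma(shape α, rate β) prior, the Poisson likelihood is conjugate: the posterior is Gamma(α + ΣXᵢ, β + n).
Batch 1: sum of counts S = 86 over n = 12 hours.
After batch 1: Gamma(α+S, β+n) = Gamma(10.80+86, 3.16+12) = Gamma(96.80, 15.16).
Batch 2: sum of counts S = 48 over n = 6 hours.
After batch 2: Gamma(α+S, β+n) = Gamma(96.80+48, 15.16+6) = Gamma(144.80, 21.16).
Posterior β = 21.16.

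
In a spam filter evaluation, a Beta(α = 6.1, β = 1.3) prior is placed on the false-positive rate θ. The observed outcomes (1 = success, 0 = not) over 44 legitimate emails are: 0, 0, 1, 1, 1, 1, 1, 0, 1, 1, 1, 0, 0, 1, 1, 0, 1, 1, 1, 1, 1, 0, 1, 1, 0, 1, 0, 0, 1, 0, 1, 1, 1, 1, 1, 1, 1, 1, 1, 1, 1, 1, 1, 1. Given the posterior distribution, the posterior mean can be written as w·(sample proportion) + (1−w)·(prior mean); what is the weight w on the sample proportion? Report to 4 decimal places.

The Beta prior is conjugate to a Binomial/Bernoulli likelihood; the update adds successes to α and failures to β.
Posterior mean = (α₀+k)/(α₀+β₀+n) = [n/(α₀+β₀+n)]·(k/n) + [(α₀+β₀)/(α₀+β₀+n)]·α₀/(α₀+β₀), so only n and the prior enter the weight.
The weight on the data is w = n/(α₀+β₀+n) = 44/(6.1+1.3+44) = 44/51.4 = 0.8560.

0.8560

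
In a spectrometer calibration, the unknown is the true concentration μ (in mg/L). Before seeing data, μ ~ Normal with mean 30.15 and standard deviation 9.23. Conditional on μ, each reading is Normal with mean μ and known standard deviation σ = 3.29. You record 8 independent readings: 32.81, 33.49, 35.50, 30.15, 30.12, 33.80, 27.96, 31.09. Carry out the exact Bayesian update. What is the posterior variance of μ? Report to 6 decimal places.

1.331860

For Normal data with known variance σ², a Normal(μ₀, σ₀²) prior on μ is conjugate. Posterior precision = 1/σ₀² + n/σ²; posterior mean is the precision-weighted average of μ₀ and x̄.
σ₀² = 9.23² = 85.1929, σ² = 3.29² = 10.8241; σ² + n·σ₀² = 10.8241 + 8·85.1929 = 692.3673.
Posterior precision = 1/σ₀² + n/σ² = 1/85.1929 + 8/10.8241 = (σ² + n·σ₀²)/(σ₀²σ²) = 692.3673/(85.1929·10.8241); posterior variance σₙ² = σ₀²σ²/(σ² + n·σ₀²) = 85.1929·10.8241/692.3673 = 1.331860.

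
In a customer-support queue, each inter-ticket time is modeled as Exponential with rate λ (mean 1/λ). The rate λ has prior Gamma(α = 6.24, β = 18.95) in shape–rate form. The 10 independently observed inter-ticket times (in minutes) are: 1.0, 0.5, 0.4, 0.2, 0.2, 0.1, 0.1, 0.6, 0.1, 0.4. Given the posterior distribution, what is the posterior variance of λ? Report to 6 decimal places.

0.031937

With a Gamma(shape α, rate β) prior on the exponential rate λ, the posterior after n observations with total T = Σxᵢ is Gamma(α+n, β+T).
Sum of observations T = 3.6 minutes; n = 10.
Posterior: Gamma(6.24+10, 18.95+3.6) = Gamma(16.24, 22.55).
Var = α/β² = 0.031937.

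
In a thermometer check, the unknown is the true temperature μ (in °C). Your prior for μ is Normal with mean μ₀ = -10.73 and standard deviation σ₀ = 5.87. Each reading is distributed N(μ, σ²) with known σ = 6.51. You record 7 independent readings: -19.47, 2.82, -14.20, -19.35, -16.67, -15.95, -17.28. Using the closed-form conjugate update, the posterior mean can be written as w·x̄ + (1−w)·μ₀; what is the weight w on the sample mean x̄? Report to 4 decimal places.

0.8506

For Normal data with known variance σ², a Normal(μ₀, σ₀²) prior on μ is conjugate. Posterior precision = 1/σ₀² + n/σ²; posterior mean is the precision-weighted average of μ₀ and x̄.
σ₀² = 5.87² = 34.4569, σ² = 6.51² = 42.3801. Prior precision 1/σ₀² = 1/34.4569; data precision n/σ² = 7/42.3801.
w = (n/σ²)/(1/σ₀² + n/σ²) = n·σ₀²/(σ² + n·σ₀²) = 7·34.4569/(42.3801 + 7·34.4569) = 241.1983/283.5784 = 0.8506.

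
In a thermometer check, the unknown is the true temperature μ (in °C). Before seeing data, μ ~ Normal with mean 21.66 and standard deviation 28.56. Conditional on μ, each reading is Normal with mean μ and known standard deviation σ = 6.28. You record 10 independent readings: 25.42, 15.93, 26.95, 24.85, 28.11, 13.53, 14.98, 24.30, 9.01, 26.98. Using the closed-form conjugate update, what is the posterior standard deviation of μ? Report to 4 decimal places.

1.9811

For Normal data with known variance σ², a Normal(μ₀, σ₀²) prior on μ is conjugate. Posterior precision = 1/σ₀² + n/σ²; posterior mean is the precision-weighted average of μ₀ and x̄.
σ₀² = 28.56² = 815.6736, σ² = 6.28² = 39.4384; σ² + n·σ₀² = 39.4384 + 10·815.6736 = 8196.1744.
Posterior precision = 1/σ₀² + n/σ² = 1/815.6736 + 10/39.4384 = (σ² + n·σ₀²)/(σ₀²σ²) = 8196.1744/(815.6736·39.4384); posterior variance σₙ² = σ₀²σ²/(σ² + n·σ₀²) = 815.6736·39.4384/8196.1744 = 3.924863.
Posterior SD = √σₙ² = √(815.6736·39.4384/8196.1744) = 1.9811.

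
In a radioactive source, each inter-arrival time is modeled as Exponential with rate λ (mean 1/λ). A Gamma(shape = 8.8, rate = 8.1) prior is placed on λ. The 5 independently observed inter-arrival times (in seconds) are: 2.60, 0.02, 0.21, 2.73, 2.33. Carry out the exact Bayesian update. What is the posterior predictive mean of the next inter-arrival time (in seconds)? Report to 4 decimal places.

With a Gamma(shape α, rate β) prior on the exponential rate λ, the posterior after n observations with total T = Σxᵢ is Gamma(α+n, β+T).
Sum of observations T = 7.89 seconds; n = 5.
Posterior: Gamma(8.8+5, 8.1+7.89) = Gamma(13.8, 15.99).
The predictive distribution for the next observation is Lomax; its mean is β/(α−1) = 15.99/12.8 = 1.2492.

1.2492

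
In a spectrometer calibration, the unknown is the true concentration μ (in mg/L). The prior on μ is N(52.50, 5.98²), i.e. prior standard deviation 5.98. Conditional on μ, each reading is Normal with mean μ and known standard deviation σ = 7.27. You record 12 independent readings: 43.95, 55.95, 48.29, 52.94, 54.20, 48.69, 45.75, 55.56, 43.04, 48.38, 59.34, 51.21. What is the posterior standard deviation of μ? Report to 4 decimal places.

1.9803

For Normal data with known variance σ², a Normal(μ₀, σ₀²) prior on μ is conjugate. Posterior precision = 1/σ₀² + n/σ²; posterior mean is the precision-weighted average of μ₀ and x̄.
σ₀² = 5.98² = 35.7604, σ² = 7.27² = 52.8529; σ² + n·σ₀² = 52.8529 + 12·35.7604 = 481.9777.
Posterior precision = 1/σ₀² + n/σ² = 1/35.7604 + 12/52.8529 = (σ² + n·σ₀²)/(σ₀²σ²) = 481.9777/(35.7604·52.8529); posterior variance σₙ² = σ₀²σ²/(σ² + n·σ₀²) = 35.7604·52.8529/481.9777 = 3.921428.
Posterior SD = √σₙ² = √(35.7604·52.8529/481.9777) = 1.9803.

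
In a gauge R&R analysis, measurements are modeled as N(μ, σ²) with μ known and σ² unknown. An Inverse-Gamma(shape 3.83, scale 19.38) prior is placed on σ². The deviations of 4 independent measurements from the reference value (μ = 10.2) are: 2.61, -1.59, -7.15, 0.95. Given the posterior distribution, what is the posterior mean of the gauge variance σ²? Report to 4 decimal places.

10.3649

With known mean μ and an Inverse-Gamma(α, β) prior on σ², the Normal likelihood is conjugate: posterior is Inv-Gamma(α + n/2, β + Σ(xᵢ−μ)²/2).
Σ(xᵢ−μ)² = (2.61)² + (-1.59)² + (-7.15)² + (0.95)² = 61.3652.
Posterior: Inv-Gamma(3.83 + 4/2, 19.38 + 61.3652/2) = Inv-Gamma(5.83, 50.06260).
E[σ²|data] = β/(α−1) = 50.06260/4.83 = 10.3649.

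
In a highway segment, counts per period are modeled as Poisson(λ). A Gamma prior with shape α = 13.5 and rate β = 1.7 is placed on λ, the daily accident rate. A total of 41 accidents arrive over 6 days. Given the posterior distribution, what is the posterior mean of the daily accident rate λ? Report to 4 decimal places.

With a Gamma(shape α, rate β) prior, the Poisson likelihood is conjugate: the posterior is Gamma(α + ΣXᵢ, β + n).
Posterior: Gamma(α+S, β+n) = Gamma(13.5+41, 1.7+6) = Gamma(54.5, 7.7).
Posterior mean = α/β = 54.5/7.7 = 7.0779.

7.0779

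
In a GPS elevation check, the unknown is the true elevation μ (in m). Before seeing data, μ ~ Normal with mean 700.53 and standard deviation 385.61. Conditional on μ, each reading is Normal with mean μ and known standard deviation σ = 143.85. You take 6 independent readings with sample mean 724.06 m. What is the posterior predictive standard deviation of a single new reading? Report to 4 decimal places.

155.1240

For Normal data with known variance σ², a Normal(μ₀, σ₀²) prior on μ is conjugate. Posterior precision = 1/σ₀² + n/σ²; posterior mean is the precision-weighted average of μ₀ and x̄.
σ₀² = 385.61² = 148695.0721, σ² = 143.85² = 20692.8225; σ² + n·σ₀² = 20692.8225 + 6·148695.0721 = 912863.2551.
Posterior precision = 1/σ₀² + n/σ² = 1/148695.0721 + 6/20692.8225 = (σ² + n·σ₀²)/(σ₀²σ²) = 912863.2551/(148695.0721·20692.8225); posterior variance σₙ² = σ₀²σ²/(σ² + n·σ₀²) = 148695.0721·20692.8225/912863.2551 = 3370.626122.
Predictive variance for one new observation = σₙ² + σ² = 148695.0721·20692.8225/912863.2551 + 20692.8225 = σ²·(σ₀² + 912863.2551)/912863.2551 = 20692.8225·1061558.3272/912863.2551 = 24063.448622; SD = √(20692.8225·1061558.3272/912863.2551) = 155.1240.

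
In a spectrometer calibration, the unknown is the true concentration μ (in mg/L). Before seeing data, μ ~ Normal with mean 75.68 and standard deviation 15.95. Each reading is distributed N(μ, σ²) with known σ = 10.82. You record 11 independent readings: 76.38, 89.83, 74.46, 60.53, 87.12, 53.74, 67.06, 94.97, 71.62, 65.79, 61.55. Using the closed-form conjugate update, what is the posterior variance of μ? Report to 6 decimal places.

10.215576

For Normal data with known variance σ², a Normal(μ₀, σ₀²) prior on μ is conjugate. Posterior precision = 1/σ₀² + n/σ²; posterior mean is the precision-weighted average of μ₀ and x̄.
σ₀² = 15.95² = 254.4025, σ² = 10.82² = 117.0724; σ² + n·σ₀² = 117.0724 + 11·254.4025 = 2915.4999.
Posterior precision = 1/σ₀² + n/σ² = 1/254.4025 + 11/117.0724 = (σ² + n·σ₀²)/(σ₀²σ²) = 2915.4999/(254.4025·117.0724); posterior variance σₙ² = σ₀²σ²/(σ² + n·σ₀²) = 254.4025·117.0724/2915.4999 = 10.215576.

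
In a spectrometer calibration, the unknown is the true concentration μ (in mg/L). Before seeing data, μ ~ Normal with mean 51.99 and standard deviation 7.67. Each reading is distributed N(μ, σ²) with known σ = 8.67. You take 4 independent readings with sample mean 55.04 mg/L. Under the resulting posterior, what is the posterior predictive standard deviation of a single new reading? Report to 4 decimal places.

9.4558

For Normal data with known variance σ², a Normal(μ₀, σ₀²) prior on μ is conjugate. Posterior precision = 1/σ₀² + n/σ²; posterior mean is the precision-weighted average of μ₀ and x̄.
σ₀² = 7.67² = 58.8289, σ² = 8.67² = 75.1689; σ² + n·σ₀² = 75.1689 + 4·58.8289 = 310.4845.
Posterior precision = 1/σ₀² + n/σ² = 1/58.8289 + 4/75.1689 = (σ² + n·σ₀²)/(σ₀²σ²) = 310.4845/(58.8289·75.1689); posterior variance σₙ² = σ₀²σ²/(σ² + n·σ₀²) = 58.8289·75.1689/310.4845 = 14.242591.
Predictive variance for one new observation = σₙ² + σ² = 58.8289·75.1689/310.4845 + 75.1689 = σ²·(σ₀² + 310.4845)/310.4845 = 75.1689·369.3134/310.4845 = 89.411491; SD = √(75.1689·369.3134/310.4845) = 9.4558.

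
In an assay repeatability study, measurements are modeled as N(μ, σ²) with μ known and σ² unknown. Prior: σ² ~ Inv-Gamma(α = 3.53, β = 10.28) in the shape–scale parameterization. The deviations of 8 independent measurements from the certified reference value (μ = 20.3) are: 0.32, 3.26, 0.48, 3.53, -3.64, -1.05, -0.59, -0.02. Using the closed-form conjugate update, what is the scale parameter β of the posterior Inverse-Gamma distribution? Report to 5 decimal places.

29.34095

With known mean μ and an Inverse-Gamma(α, β) prior on σ², the Normal likelihood is conjugate: posterior is Inv-Gamma(α + n/2, β + Σ(xᵢ−μ)²/2).
Σ(xᵢ−μ)² = (0.32)² + (3.26)² + (0.48)² + (3.53)² + (-3.64)² + (-1.05)² + (-0.59)² + (-0.02)² = 38.1219.
Posterior: Inv-Gamma(3.53 + 8/2, 10.28 + 38.1219/2) = Inv-Gamma(7.53, 29.34095).
Posterior β = 29.34095.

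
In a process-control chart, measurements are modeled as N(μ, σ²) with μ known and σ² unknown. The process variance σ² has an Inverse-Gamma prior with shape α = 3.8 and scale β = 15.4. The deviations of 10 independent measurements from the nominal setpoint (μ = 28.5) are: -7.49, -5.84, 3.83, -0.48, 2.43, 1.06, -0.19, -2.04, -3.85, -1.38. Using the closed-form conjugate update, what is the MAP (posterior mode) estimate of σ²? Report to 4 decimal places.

With known mean μ and an Inverse-Gamma(α, β) prior on σ², the Normal likelihood is conjugate: posterior is Inv-Gamma(α + n/2, β + Σ(xᵢ−μ)²/2).
Σ(xᵢ−μ)² = (-7.49)² + (-5.84)² + (3.83)² + (-0.48)² + (2.43)² + (1.06)² + (-0.19)² + (-2.04)² + (-3.85)² + (-1.38)² = 133.0581.
Posterior: Inv-Gamma(3.8 + 10/2, 15.4 + 133.0581/2) = Inv-Gamma(8.80, 81.92905).
Mode = β/(α+1) = 81.92905/9.80 = 8.3601.

8.3601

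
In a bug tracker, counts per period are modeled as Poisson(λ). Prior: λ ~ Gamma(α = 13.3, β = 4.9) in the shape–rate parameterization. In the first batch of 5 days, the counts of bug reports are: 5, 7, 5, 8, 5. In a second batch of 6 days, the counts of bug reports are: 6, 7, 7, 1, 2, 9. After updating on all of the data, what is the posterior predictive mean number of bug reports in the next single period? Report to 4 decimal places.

With a Gamma(shape α, rate β) prior, the Poisson likelihood is conjugate: the posterior is Gamma(α + ΣXᵢ, β + n).
Batch 1: sum of counts S = 30 over n = 5 days.
After batch 1: Gamma(α+S, β+n) = Gamma(13.3+30, 4.9+5) = Gamma(43.3, 9.9).
Batch 2: sum of counts S = 32 over n = 6 days.
After batch 2: Gamma(α+S, β+n) = Gamma(43.3+32, 9.9+6) = Gamma(75.3, 15.9).
The predictive distribution for one future period is NegBinom with mean α/β = 4.7358.

4.7358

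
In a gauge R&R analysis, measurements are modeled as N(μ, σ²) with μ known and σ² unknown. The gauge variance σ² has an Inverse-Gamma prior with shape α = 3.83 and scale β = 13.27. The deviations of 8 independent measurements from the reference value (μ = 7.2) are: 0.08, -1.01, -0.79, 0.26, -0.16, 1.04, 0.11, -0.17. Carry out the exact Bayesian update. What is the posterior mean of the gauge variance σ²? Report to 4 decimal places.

2.1527

With known mean μ and an Inverse-Gamma(α, β) prior on σ², the Normal likelihood is conjugate: posterior is Inv-Gamma(α + n/2, β + Σ(xᵢ−μ)²/2).
Σ(xᵢ−μ)² = (0.08)² + (-1.01)² + (-0.79)² + (0.26)² + (-0.16)² + (1.04)² + (0.11)² + (-0.17)² = 2.8664.
Posterior: Inv-Gamma(3.83 + 8/2, 13.27 + 2.8664/2) = Inv-Gamma(7.83, 14.70320).
E[σ²|data] = β/(α−1) = 14.70320/6.83 = 2.1527.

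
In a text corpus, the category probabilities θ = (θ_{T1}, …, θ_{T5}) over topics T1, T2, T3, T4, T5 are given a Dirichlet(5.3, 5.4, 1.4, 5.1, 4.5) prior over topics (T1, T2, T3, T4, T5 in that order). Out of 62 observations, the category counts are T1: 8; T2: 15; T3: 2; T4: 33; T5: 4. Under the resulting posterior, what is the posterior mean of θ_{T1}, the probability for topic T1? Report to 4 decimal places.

The Dirichlet prior is conjugate to the Multinomial likelihood: each posterior αⱼ = prior αⱼ + observed count nⱼ.
Posterior concentration: (13.3, 20.4, 3.4, 38.1, 8.5), total = 83.7.
E[θ_{T1}|data] = α_{T1}/Σα = 13.3/83.7 = 0.1589.

0.1589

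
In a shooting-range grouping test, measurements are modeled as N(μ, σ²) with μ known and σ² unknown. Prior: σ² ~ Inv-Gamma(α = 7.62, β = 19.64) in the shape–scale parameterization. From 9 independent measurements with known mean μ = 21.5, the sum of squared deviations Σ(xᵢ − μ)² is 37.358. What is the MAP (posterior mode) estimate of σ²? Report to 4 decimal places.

2.9207

With known mean μ and an Inverse-Gamma(α, β) prior on σ², the Normal likelihood is conjugate: posterior is Inv-Gamma(α + n/2, β + Σ(xᵢ−μ)²/2).
Posterior: Inv-Gamma(7.62 + 9/2, 19.64 + 37.358/2) = Inv-Gamma(12.12, 38.3190).
Mode = β/(α+1) = 38.3190/13.12 = 2.9207.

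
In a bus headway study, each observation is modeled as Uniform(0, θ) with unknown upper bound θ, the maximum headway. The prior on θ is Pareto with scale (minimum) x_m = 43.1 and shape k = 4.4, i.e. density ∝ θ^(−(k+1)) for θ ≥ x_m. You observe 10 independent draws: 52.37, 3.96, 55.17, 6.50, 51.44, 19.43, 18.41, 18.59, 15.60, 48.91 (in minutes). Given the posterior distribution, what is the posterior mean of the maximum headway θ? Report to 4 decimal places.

59.2872

A Pareto(scale x_m, shape k) prior on the upper bound θ of Uniform(0, θ) is conjugate: posterior is Pareto(max(x_m, max xᵢ), k + n).
Sample maximum = 55.17; prior scale x_m = 43.1 → posterior scale = max = 55.17.
Posterior shape = 4.4 + 10 = 14.4.
E[θ|data] = k·x_m/(k−1) = 14.4·55.17/13.4 = 59.2872.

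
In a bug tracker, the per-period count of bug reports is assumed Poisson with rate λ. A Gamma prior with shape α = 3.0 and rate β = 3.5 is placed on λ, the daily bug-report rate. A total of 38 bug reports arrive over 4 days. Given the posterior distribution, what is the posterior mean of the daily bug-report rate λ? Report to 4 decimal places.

5.4667

With a Gamma(shape α, rate β) prior, the Poisson likelihood is conjugate: the posterior is Gamma(α + ΣXᵢ, β + n).
Posterior: Gamma(α+S, β+n) = Gamma(3.0+38, 3.5+4) = Gamma(41.0, 7.5).
Posterior mean = α/β = 41.0/7.5 = 5.4667.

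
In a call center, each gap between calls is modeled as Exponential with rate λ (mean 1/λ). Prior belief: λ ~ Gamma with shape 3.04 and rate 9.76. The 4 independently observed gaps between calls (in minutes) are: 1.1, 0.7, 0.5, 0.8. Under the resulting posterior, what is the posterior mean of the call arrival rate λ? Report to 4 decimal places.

0.5474

With a Gamma(shape α, rate β) prior on the exponential rate λ, the posterior after n observations with total T = Σxᵢ is Gamma(α+n, β+T).
Sum of observations T = 3.1 minutes; n = 4.
Posterior: Gamma(3.04+4, 9.76+3.1) = Gamma(7.04, 12.86).
Posterior mean of λ = α/β = 7.04/12.86 = 0.5474.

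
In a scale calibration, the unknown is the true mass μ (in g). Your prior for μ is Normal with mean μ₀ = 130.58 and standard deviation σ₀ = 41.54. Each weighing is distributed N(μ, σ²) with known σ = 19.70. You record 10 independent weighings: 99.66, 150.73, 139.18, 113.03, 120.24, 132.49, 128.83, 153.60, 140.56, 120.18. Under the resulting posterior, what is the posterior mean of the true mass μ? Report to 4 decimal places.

For Normal data with known variance σ², a Normal(μ₀, σ₀²) prior on μ is conjugate. Posterior precision = 1/σ₀² + n/σ²; posterior mean is the precision-weighted average of μ₀ and x̄.
Σxᵢ = 99.66 + 150.73 + 139.18 + 113.03 + 120.24 + 132.49 + 128.83 + 153.60 + 140.56 + 120.18 = 1298.5, so n·x̄ = 1298.5.
σ₀² = 41.54² = 1725.5716, σ² = 19.70² = 388.09; σ² + n·σ₀² = 388.09 + 10·1725.5716 = 17643.806.
Posterior mean = (μ₀/σ₀² + n·x̄/σ²)/(1/σ₀² + n/σ²) = (σ²·μ₀ + σ₀²·n·x̄)/(σ² + n·σ₀²) = (388.09·130.58 + 1725.5716·1298.5)/17643.806 = 2291331.5148/17643.806 = 129.8661.

129.8661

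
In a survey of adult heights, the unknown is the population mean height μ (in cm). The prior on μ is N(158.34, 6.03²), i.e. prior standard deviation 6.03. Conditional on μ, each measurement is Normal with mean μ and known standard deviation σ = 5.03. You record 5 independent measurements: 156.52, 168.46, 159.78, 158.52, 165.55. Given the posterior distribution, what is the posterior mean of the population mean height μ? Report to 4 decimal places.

For Normal data with known variance σ², a Normal(μ₀, σ₀²) prior on μ is conjugate. Posterior precision = 1/σ₀² + n/σ²; posterior mean is the precision-weighted average of μ₀ and x̄.
Σxᵢ = 156.52 + 168.46 + 159.78 + 158.52 + 165.55 = 808.83, so n·x̄ = 808.83.
σ₀² = 6.03² = 36.3609, σ² = 5.03² = 25.3009; σ² + n·σ₀² = 25.3009 + 5·36.3609 = 207.1054.
Posterior mean = (μ₀/σ₀² + n·x̄/σ²)/(1/σ₀² + n/σ²) = (σ²·μ₀ + σ₀²·n·x̄)/(σ² + n·σ₀²) = (25.3009·158.34 + 36.3609·808.83)/207.1054 = 33415.931253/207.1054 = 161.3475.

161.3475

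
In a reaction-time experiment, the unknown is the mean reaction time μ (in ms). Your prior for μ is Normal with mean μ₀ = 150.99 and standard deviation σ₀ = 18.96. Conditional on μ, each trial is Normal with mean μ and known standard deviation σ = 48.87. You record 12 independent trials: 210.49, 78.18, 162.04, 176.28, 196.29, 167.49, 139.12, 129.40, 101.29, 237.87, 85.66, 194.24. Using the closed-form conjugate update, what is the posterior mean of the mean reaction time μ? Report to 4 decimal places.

154.5553

For Normal data with known variance σ², a Normal(μ₀, σ₀²) prior on μ is conjugate. Posterior precision = 1/σ₀² + n/σ²; posterior mean is the precision-weighted average of μ₀ and x̄.
Σxᵢ = 210.49 + 78.18 + 162.04 + 176.28 + 196.29 + 167.49 + 139.12 + 129.40 + 101.29 + 237.87 + 85.66 + 194.24 = 1878.35, so n·x̄ = 1878.35.
σ₀² = 18.96² = 359.4816, σ² = 48.87² = 2388.2769; σ² + n·σ₀² = 2388.2769 + 12·359.4816 = 6702.0561.
Posterior mean = (μ₀/σ₀² + n·x̄/σ²)/(1/σ₀² + n/σ²) = (σ²·μ₀ + σ₀²·n·x̄)/(σ² + n·σ₀²) = (2388.2769·150.99 + 359.4816·1878.35)/6702.0561 = 1035838.192491/6702.0561 = 154.5553.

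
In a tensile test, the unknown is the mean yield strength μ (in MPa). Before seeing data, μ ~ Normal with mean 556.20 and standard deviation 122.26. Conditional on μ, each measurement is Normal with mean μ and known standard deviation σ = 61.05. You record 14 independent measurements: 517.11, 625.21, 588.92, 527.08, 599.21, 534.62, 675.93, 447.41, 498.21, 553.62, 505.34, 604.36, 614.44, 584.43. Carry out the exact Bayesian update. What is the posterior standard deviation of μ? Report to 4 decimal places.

16.1729

For Normal data with known variance σ², a Normal(μ₀, σ₀²) prior on μ is conjugate. Posterior precision = 1/σ₀² + n/σ²; posterior mean is the precision-weighted average of μ₀ and x̄.
σ₀² = 122.26² = 14947.5076, σ² = 61.05² = 3727.1025; σ² + n·σ₀² = 3727.1025 + 14·14947.5076 = 212992.2089.
Posterior precision = 1/σ₀² + n/σ² = 1/14947.5076 + 14/3727.1025 = (σ² + n·σ₀²)/(σ₀²σ²) = 212992.2089/(14947.5076·3727.1025); posterior variance σₙ² = σ₀²σ²/(σ² + n·σ₀²) = 14947.5076·3727.1025/212992.2089 = 261.563055.
Posterior SD = √σₙ² = √(14947.5076·3727.1025/212992.2089) = 16.1729.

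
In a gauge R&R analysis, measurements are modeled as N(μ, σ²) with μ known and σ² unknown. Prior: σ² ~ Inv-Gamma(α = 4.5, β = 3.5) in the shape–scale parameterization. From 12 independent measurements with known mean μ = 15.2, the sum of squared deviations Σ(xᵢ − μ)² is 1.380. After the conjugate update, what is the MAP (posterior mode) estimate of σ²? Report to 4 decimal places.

0.3643

With known mean μ and an Inverse-Gamma(α, β) prior on σ², the Normal likelihood is conjugate: posterior is Inv-Gamma(α + n/2, β + Σ(xᵢ−μ)²/2).
Posterior: Inv-Gamma(4.5 + 12/2, 3.5 + 1.380/2) = Inv-Gamma(10.50, 4.1900).
Mode = β/(α+1) = 4.1900/11.50 = 0.3643.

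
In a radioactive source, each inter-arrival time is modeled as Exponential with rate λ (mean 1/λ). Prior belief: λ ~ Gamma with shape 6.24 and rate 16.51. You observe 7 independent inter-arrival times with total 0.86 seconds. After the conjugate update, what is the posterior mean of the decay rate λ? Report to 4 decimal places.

With a Gamma(shape α, rate β) prior on the exponential rate λ, the posterior after n observations with total T = Σxᵢ is Gamma(α+n, β+T).
Posterior: Gamma(6.24+7, 16.51+0.86) = Gamma(13.24, 17.37).
Posterior mean of λ = α/β = 13.24/17.37 = 0.7622.

0.7622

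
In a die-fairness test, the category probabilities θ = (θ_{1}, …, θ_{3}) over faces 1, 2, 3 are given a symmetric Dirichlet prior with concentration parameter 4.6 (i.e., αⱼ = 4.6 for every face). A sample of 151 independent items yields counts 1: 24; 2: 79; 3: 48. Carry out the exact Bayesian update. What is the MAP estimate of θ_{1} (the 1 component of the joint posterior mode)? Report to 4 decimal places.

The Dirichlet prior is conjugate to the Multinomial likelihood: each posterior αⱼ = prior αⱼ + observed count nⱼ.
Posterior concentration: (28.6, 83.6, 52.6), total = 164.8.
Joint mode component: (α_{1}−1)/(Σα−K) = 27.6/161.8 = 0.1706.

0.1706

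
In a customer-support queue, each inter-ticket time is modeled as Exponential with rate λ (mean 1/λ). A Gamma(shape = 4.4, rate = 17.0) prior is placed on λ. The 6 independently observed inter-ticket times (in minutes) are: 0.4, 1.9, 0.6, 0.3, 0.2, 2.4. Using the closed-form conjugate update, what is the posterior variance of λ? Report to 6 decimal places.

With a Gamma(shape α, rate β) prior on the exponential rate λ, the posterior after n observations with total T = Σxᵢ is Gamma(α+n, β+T).
Sum of observations T = 5.8 minutes; n = 6.
Posterior: Gamma(4.4+6, 17.0+5.8) = Gamma(10.4, 22.8).
Var = α/β² = 0.020006.

0.020006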